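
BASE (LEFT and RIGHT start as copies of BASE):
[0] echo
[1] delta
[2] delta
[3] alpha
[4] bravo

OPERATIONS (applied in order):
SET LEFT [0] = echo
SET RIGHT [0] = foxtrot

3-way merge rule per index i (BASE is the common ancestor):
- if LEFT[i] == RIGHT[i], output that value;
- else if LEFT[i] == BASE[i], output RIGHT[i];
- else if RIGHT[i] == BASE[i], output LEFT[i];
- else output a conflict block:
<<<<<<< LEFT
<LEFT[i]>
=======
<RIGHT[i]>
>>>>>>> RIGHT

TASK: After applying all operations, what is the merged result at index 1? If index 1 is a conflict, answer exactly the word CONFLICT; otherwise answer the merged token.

Answer: delta

Derivation:
Final LEFT:  [echo, delta, delta, alpha, bravo]
Final RIGHT: [foxtrot, delta, delta, alpha, bravo]
i=0: L=echo=BASE, R=foxtrot -> take RIGHT -> foxtrot
i=1: L=delta R=delta -> agree -> delta
i=2: L=delta R=delta -> agree -> delta
i=3: L=alpha R=alpha -> agree -> alpha
i=4: L=bravo R=bravo -> agree -> bravo
Index 1 -> delta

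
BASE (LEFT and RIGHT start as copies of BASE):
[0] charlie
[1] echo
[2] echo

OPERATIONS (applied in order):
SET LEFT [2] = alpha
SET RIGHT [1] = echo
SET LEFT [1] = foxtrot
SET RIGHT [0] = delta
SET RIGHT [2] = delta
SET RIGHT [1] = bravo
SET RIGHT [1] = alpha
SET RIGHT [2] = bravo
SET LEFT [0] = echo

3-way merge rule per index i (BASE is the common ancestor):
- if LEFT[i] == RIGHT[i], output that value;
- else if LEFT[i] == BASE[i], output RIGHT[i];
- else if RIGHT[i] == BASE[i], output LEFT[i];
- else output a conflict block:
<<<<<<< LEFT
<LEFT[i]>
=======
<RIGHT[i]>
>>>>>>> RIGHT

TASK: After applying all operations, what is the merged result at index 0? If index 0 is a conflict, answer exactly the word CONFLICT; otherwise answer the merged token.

Answer: CONFLICT

Derivation:
Final LEFT:  [echo, foxtrot, alpha]
Final RIGHT: [delta, alpha, bravo]
i=0: BASE=charlie L=echo R=delta all differ -> CONFLICT
i=1: BASE=echo L=foxtrot R=alpha all differ -> CONFLICT
i=2: BASE=echo L=alpha R=bravo all differ -> CONFLICT
Index 0 -> CONFLICT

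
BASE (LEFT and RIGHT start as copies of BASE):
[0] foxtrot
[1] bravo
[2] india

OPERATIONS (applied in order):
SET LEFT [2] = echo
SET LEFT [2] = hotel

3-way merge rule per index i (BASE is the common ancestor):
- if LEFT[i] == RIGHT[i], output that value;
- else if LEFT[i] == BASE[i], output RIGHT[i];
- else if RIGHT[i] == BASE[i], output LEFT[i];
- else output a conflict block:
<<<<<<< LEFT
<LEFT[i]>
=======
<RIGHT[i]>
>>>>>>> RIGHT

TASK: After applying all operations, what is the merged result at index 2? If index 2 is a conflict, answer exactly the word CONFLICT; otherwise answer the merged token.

Final LEFT:  [foxtrot, bravo, hotel]
Final RIGHT: [foxtrot, bravo, india]
i=0: L=foxtrot R=foxtrot -> agree -> foxtrot
i=1: L=bravo R=bravo -> agree -> bravo
i=2: L=hotel, R=india=BASE -> take LEFT -> hotel
Index 2 -> hotel

Answer: hotel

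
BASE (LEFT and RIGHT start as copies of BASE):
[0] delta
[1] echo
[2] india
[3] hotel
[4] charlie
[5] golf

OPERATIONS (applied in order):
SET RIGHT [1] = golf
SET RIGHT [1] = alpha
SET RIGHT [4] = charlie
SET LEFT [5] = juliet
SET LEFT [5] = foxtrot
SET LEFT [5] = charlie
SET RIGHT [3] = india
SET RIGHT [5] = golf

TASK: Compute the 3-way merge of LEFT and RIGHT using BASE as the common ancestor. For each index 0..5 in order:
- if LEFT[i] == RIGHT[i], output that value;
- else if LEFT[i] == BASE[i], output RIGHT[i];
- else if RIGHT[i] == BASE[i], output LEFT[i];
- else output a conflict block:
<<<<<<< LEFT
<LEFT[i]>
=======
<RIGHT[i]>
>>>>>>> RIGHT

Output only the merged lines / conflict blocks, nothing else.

Final LEFT:  [delta, echo, india, hotel, charlie, charlie]
Final RIGHT: [delta, alpha, india, india, charlie, golf]
i=0: L=delta R=delta -> agree -> delta
i=1: L=echo=BASE, R=alpha -> take RIGHT -> alpha
i=2: L=india R=india -> agree -> india
i=3: L=hotel=BASE, R=india -> take RIGHT -> india
i=4: L=charlie R=charlie -> agree -> charlie
i=5: L=charlie, R=golf=BASE -> take LEFT -> charlie

Answer: delta
alpha
india
india
charlie
charlie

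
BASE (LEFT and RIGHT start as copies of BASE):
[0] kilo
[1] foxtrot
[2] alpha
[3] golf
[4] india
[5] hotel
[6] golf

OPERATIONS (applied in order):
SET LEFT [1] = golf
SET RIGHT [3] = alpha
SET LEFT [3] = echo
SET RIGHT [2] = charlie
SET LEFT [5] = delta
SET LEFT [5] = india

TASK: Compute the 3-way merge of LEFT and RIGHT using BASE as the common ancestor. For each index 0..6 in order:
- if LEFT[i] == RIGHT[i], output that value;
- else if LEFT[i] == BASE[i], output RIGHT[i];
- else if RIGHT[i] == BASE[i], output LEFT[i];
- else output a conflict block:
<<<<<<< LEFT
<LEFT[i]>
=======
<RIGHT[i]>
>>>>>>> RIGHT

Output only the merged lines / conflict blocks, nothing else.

Answer: kilo
golf
charlie
<<<<<<< LEFT
echo
=======
alpha
>>>>>>> RIGHT
india
india
golf

Derivation:
Final LEFT:  [kilo, golf, alpha, echo, india, india, golf]
Final RIGHT: [kilo, foxtrot, charlie, alpha, india, hotel, golf]
i=0: L=kilo R=kilo -> agree -> kilo
i=1: L=golf, R=foxtrot=BASE -> take LEFT -> golf
i=2: L=alpha=BASE, R=charlie -> take RIGHT -> charlie
i=3: BASE=golf L=echo R=alpha all differ -> CONFLICT
i=4: L=india R=india -> agree -> india
i=5: L=india, R=hotel=BASE -> take LEFT -> india
i=6: L=golf R=golf -> agree -> golf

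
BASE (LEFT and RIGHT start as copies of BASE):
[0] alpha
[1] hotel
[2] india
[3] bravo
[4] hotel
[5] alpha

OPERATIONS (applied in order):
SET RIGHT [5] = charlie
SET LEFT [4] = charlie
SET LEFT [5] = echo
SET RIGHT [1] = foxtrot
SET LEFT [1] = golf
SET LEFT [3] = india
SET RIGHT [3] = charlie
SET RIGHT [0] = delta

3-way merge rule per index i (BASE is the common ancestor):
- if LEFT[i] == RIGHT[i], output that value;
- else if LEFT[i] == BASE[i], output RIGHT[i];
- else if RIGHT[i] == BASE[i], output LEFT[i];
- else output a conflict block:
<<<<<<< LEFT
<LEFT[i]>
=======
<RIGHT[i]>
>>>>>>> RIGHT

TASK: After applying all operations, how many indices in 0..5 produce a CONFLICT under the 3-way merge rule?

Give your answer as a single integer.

Final LEFT:  [alpha, golf, india, india, charlie, echo]
Final RIGHT: [delta, foxtrot, india, charlie, hotel, charlie]
i=0: L=alpha=BASE, R=delta -> take RIGHT -> delta
i=1: BASE=hotel L=golf R=foxtrot all differ -> CONFLICT
i=2: L=india R=india -> agree -> india
i=3: BASE=bravo L=india R=charlie all differ -> CONFLICT
i=4: L=charlie, R=hotel=BASE -> take LEFT -> charlie
i=5: BASE=alpha L=echo R=charlie all differ -> CONFLICT
Conflict count: 3

Answer: 3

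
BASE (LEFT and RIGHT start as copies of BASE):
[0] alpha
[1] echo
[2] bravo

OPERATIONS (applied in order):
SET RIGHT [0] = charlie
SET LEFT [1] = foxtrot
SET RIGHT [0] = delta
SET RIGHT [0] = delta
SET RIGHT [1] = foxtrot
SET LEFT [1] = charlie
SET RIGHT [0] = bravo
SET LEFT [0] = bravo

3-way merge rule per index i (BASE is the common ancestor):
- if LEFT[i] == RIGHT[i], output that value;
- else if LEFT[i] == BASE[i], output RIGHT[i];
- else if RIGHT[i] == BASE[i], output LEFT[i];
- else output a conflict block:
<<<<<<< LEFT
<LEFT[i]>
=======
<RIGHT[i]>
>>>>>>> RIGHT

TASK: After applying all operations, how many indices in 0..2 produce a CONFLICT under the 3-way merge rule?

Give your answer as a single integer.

Answer: 1

Derivation:
Final LEFT:  [bravo, charlie, bravo]
Final RIGHT: [bravo, foxtrot, bravo]
i=0: L=bravo R=bravo -> agree -> bravo
i=1: BASE=echo L=charlie R=foxtrot all differ -> CONFLICT
i=2: L=bravo R=bravo -> agree -> bravo
Conflict count: 1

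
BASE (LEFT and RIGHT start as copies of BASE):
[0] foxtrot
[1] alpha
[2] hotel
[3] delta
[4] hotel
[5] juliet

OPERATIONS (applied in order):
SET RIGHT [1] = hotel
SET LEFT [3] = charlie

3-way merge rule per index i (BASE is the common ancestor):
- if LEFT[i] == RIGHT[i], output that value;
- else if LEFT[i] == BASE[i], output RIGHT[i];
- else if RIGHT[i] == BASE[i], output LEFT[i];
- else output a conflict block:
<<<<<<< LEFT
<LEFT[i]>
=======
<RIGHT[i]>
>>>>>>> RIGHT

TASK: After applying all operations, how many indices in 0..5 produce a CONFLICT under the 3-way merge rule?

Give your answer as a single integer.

Answer: 0

Derivation:
Final LEFT:  [foxtrot, alpha, hotel, charlie, hotel, juliet]
Final RIGHT: [foxtrot, hotel, hotel, delta, hotel, juliet]
i=0: L=foxtrot R=foxtrot -> agree -> foxtrot
i=1: L=alpha=BASE, R=hotel -> take RIGHT -> hotel
i=2: L=hotel R=hotel -> agree -> hotel
i=3: L=charlie, R=delta=BASE -> take LEFT -> charlie
i=4: L=hotel R=hotel -> agree -> hotel
i=5: L=juliet R=juliet -> agree -> juliet
Conflict count: 0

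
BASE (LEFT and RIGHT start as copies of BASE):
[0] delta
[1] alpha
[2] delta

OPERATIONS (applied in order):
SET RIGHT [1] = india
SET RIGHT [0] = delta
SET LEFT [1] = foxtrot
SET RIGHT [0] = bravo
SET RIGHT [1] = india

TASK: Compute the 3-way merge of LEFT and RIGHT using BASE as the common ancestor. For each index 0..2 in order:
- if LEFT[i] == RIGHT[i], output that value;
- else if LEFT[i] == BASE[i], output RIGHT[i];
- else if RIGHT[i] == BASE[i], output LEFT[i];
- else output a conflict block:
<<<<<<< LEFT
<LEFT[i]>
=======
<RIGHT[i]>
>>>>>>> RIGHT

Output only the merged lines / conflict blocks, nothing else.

Final LEFT:  [delta, foxtrot, delta]
Final RIGHT: [bravo, india, delta]
i=0: L=delta=BASE, R=bravo -> take RIGHT -> bravo
i=1: BASE=alpha L=foxtrot R=india all differ -> CONFLICT
i=2: L=delta R=delta -> agree -> delta

Answer: bravo
<<<<<<< LEFT
foxtrot
=======
india
>>>>>>> RIGHT
delta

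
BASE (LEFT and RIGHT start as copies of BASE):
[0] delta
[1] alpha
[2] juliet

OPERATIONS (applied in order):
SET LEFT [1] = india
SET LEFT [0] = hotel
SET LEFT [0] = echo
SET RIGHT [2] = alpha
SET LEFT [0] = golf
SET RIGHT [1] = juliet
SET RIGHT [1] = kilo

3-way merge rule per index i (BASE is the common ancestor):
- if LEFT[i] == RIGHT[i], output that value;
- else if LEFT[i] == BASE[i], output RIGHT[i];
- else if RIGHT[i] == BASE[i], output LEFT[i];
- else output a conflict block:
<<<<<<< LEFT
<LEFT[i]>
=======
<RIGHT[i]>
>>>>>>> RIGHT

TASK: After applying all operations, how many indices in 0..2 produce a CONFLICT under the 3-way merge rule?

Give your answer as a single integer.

Final LEFT:  [golf, india, juliet]
Final RIGHT: [delta, kilo, alpha]
i=0: L=golf, R=delta=BASE -> take LEFT -> golf
i=1: BASE=alpha L=india R=kilo all differ -> CONFLICT
i=2: L=juliet=BASE, R=alpha -> take RIGHT -> alpha
Conflict count: 1

Answer: 1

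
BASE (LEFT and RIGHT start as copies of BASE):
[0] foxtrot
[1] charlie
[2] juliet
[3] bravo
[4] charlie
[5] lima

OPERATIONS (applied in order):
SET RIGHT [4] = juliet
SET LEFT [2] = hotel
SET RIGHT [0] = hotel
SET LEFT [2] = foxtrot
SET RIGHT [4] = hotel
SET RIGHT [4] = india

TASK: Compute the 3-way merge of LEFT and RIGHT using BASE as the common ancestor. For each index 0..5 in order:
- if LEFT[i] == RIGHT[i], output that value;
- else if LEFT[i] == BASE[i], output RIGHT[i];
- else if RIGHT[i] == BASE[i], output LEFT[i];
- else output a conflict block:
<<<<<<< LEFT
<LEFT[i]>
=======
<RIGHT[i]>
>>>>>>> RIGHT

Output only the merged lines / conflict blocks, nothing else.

Final LEFT:  [foxtrot, charlie, foxtrot, bravo, charlie, lima]
Final RIGHT: [hotel, charlie, juliet, bravo, india, lima]
i=0: L=foxtrot=BASE, R=hotel -> take RIGHT -> hotel
i=1: L=charlie R=charlie -> agree -> charlie
i=2: L=foxtrot, R=juliet=BASE -> take LEFT -> foxtrot
i=3: L=bravo R=bravo -> agree -> bravo
i=4: L=charlie=BASE, R=india -> take RIGHT -> india
i=5: L=lima R=lima -> agree -> lima

Answer: hotel
charlie
foxtrot
bravo
india
lima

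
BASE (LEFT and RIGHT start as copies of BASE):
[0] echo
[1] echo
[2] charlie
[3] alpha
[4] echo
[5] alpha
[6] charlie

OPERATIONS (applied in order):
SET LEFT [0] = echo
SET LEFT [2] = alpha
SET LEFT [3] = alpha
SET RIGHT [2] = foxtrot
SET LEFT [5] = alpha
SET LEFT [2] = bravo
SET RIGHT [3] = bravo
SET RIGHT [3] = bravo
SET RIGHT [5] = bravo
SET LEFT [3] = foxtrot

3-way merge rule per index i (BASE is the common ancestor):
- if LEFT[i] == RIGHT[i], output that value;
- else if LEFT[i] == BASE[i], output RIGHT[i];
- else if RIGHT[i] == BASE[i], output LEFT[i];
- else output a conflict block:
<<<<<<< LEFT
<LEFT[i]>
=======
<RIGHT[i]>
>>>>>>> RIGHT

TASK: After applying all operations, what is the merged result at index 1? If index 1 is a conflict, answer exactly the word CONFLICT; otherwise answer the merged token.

Answer: echo

Derivation:
Final LEFT:  [echo, echo, bravo, foxtrot, echo, alpha, charlie]
Final RIGHT: [echo, echo, foxtrot, bravo, echo, bravo, charlie]
i=0: L=echo R=echo -> agree -> echo
i=1: L=echo R=echo -> agree -> echo
i=2: BASE=charlie L=bravo R=foxtrot all differ -> CONFLICT
i=3: BASE=alpha L=foxtrot R=bravo all differ -> CONFLICT
i=4: L=echo R=echo -> agree -> echo
i=5: L=alpha=BASE, R=bravo -> take RIGHT -> bravo
i=6: L=charlie R=charlie -> agree -> charlie
Index 1 -> echo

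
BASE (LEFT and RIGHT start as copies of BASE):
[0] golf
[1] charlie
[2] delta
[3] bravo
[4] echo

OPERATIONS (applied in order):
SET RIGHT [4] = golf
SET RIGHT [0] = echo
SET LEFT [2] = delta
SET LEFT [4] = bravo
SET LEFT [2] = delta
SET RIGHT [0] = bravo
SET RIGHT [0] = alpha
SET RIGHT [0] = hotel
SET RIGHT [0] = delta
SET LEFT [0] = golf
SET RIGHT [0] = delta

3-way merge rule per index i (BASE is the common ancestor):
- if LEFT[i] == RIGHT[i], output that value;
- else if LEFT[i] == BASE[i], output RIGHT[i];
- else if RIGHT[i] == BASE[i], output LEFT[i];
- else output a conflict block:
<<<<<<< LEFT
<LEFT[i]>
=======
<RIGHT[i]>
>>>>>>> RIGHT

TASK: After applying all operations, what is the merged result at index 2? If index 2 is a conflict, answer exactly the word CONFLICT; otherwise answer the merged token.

Final LEFT:  [golf, charlie, delta, bravo, bravo]
Final RIGHT: [delta, charlie, delta, bravo, golf]
i=0: L=golf=BASE, R=delta -> take RIGHT -> delta
i=1: L=charlie R=charlie -> agree -> charlie
i=2: L=delta R=delta -> agree -> delta
i=3: L=bravo R=bravo -> agree -> bravo
i=4: BASE=echo L=bravo R=golf all differ -> CONFLICT
Index 2 -> delta

Answer: delta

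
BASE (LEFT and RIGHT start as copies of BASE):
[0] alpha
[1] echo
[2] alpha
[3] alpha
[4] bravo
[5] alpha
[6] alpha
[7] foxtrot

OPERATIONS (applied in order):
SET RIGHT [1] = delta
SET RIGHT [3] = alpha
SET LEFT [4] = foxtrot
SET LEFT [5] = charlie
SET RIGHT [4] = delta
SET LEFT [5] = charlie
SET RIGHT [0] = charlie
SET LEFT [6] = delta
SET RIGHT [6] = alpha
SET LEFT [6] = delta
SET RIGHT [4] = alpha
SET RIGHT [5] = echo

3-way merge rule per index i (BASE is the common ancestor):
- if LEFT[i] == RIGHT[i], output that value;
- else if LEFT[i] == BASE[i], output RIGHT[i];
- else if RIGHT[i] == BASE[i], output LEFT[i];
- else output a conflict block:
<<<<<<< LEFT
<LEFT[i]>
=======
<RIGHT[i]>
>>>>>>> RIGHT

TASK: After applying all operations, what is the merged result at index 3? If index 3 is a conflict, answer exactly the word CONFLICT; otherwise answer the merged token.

Answer: alpha

Derivation:
Final LEFT:  [alpha, echo, alpha, alpha, foxtrot, charlie, delta, foxtrot]
Final RIGHT: [charlie, delta, alpha, alpha, alpha, echo, alpha, foxtrot]
i=0: L=alpha=BASE, R=charlie -> take RIGHT -> charlie
i=1: L=echo=BASE, R=delta -> take RIGHT -> delta
i=2: L=alpha R=alpha -> agree -> alpha
i=3: L=alpha R=alpha -> agree -> alpha
i=4: BASE=bravo L=foxtrot R=alpha all differ -> CONFLICT
i=5: BASE=alpha L=charlie R=echo all differ -> CONFLICT
i=6: L=delta, R=alpha=BASE -> take LEFT -> delta
i=7: L=foxtrot R=foxtrot -> agree -> foxtrot
Index 3 -> alpha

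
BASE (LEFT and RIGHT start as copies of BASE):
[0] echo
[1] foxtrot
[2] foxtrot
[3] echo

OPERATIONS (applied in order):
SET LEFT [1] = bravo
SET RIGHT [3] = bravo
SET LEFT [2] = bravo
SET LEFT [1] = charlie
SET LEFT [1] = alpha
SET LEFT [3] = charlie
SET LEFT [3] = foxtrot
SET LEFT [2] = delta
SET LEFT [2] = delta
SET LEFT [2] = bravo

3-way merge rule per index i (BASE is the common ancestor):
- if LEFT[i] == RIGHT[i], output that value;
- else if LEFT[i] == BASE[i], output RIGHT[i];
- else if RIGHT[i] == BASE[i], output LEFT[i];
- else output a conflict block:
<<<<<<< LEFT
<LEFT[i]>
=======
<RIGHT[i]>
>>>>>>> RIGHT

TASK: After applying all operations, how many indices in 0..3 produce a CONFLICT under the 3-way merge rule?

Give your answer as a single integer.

Final LEFT:  [echo, alpha, bravo, foxtrot]
Final RIGHT: [echo, foxtrot, foxtrot, bravo]
i=0: L=echo R=echo -> agree -> echo
i=1: L=alpha, R=foxtrot=BASE -> take LEFT -> alpha
i=2: L=bravo, R=foxtrot=BASE -> take LEFT -> bravo
i=3: BASE=echo L=foxtrot R=bravo all differ -> CONFLICT
Conflict count: 1

Answer: 1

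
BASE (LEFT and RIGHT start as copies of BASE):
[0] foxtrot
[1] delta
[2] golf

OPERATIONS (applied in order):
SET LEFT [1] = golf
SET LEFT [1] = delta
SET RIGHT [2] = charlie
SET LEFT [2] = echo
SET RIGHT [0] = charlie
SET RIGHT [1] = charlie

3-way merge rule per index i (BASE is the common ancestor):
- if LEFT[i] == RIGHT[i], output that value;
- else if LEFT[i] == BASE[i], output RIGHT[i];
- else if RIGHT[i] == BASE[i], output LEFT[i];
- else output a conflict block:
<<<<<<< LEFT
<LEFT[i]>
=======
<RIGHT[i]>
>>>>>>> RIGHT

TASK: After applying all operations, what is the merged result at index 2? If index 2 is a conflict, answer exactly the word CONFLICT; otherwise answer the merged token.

Final LEFT:  [foxtrot, delta, echo]
Final RIGHT: [charlie, charlie, charlie]
i=0: L=foxtrot=BASE, R=charlie -> take RIGHT -> charlie
i=1: L=delta=BASE, R=charlie -> take RIGHT -> charlie
i=2: BASE=golf L=echo R=charlie all differ -> CONFLICT
Index 2 -> CONFLICT

Answer: CONFLICT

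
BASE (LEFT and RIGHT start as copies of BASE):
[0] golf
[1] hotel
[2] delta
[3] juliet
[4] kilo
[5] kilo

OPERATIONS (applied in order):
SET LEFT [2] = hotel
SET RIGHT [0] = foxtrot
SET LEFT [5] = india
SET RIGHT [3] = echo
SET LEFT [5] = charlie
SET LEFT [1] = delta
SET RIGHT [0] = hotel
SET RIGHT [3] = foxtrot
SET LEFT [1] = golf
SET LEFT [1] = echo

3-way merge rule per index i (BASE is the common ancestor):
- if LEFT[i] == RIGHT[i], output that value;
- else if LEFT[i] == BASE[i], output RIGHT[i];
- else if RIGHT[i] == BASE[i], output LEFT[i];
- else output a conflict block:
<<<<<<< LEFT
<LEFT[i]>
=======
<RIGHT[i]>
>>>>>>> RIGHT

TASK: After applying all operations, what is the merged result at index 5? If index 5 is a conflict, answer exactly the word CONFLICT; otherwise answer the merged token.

Final LEFT:  [golf, echo, hotel, juliet, kilo, charlie]
Final RIGHT: [hotel, hotel, delta, foxtrot, kilo, kilo]
i=0: L=golf=BASE, R=hotel -> take RIGHT -> hotel
i=1: L=echo, R=hotel=BASE -> take LEFT -> echo
i=2: L=hotel, R=delta=BASE -> take LEFT -> hotel
i=3: L=juliet=BASE, R=foxtrot -> take RIGHT -> foxtrot
i=4: L=kilo R=kilo -> agree -> kilo
i=5: L=charlie, R=kilo=BASE -> take LEFT -> charlie
Index 5 -> charlie

Answer: charlie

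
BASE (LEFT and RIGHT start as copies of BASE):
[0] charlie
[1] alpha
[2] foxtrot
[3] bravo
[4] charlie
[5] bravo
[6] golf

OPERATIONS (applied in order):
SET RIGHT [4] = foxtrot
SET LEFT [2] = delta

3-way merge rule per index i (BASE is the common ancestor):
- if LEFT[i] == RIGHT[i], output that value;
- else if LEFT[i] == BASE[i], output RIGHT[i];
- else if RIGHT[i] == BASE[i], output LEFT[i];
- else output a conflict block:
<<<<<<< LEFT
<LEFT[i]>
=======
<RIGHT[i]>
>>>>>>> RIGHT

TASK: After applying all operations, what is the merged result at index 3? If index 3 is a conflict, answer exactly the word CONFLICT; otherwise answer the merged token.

Answer: bravo

Derivation:
Final LEFT:  [charlie, alpha, delta, bravo, charlie, bravo, golf]
Final RIGHT: [charlie, alpha, foxtrot, bravo, foxtrot, bravo, golf]
i=0: L=charlie R=charlie -> agree -> charlie
i=1: L=alpha R=alpha -> agree -> alpha
i=2: L=delta, R=foxtrot=BASE -> take LEFT -> delta
i=3: L=bravo R=bravo -> agree -> bravo
i=4: L=charlie=BASE, R=foxtrot -> take RIGHT -> foxtrot
i=5: L=bravo R=bravo -> agree -> bravo
i=6: L=golf R=golf -> agree -> golf
Index 3 -> bravo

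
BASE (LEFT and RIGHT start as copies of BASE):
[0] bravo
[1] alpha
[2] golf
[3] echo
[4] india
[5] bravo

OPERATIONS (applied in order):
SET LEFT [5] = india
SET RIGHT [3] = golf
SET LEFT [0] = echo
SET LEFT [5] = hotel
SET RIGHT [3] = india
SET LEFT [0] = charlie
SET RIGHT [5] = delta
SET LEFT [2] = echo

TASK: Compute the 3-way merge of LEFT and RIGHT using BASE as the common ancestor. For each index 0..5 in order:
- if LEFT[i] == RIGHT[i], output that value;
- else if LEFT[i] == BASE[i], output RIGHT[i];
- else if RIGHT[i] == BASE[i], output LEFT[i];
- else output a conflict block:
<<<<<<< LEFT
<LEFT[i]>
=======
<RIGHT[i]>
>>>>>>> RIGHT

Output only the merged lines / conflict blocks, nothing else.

Answer: charlie
alpha
echo
india
india
<<<<<<< LEFT
hotel
=======
delta
>>>>>>> RIGHT

Derivation:
Final LEFT:  [charlie, alpha, echo, echo, india, hotel]
Final RIGHT: [bravo, alpha, golf, india, india, delta]
i=0: L=charlie, R=bravo=BASE -> take LEFT -> charlie
i=1: L=alpha R=alpha -> agree -> alpha
i=2: L=echo, R=golf=BASE -> take LEFT -> echo
i=3: L=echo=BASE, R=india -> take RIGHT -> india
i=4: L=india R=india -> agree -> india
i=5: BASE=bravo L=hotel R=delta all differ -> CONFLICT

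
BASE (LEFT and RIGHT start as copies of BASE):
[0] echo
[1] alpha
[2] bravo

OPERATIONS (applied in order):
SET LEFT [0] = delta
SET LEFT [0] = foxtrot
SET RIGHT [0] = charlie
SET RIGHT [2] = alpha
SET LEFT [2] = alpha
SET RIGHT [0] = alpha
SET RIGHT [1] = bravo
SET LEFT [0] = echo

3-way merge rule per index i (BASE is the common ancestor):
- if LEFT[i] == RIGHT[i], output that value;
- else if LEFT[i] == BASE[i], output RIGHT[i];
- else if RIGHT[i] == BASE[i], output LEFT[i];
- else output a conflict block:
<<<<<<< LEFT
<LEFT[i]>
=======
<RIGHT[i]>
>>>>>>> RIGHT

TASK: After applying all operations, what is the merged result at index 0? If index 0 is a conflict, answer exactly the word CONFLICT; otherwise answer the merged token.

Final LEFT:  [echo, alpha, alpha]
Final RIGHT: [alpha, bravo, alpha]
i=0: L=echo=BASE, R=alpha -> take RIGHT -> alpha
i=1: L=alpha=BASE, R=bravo -> take RIGHT -> bravo
i=2: L=alpha R=alpha -> agree -> alpha
Index 0 -> alpha

Answer: alpha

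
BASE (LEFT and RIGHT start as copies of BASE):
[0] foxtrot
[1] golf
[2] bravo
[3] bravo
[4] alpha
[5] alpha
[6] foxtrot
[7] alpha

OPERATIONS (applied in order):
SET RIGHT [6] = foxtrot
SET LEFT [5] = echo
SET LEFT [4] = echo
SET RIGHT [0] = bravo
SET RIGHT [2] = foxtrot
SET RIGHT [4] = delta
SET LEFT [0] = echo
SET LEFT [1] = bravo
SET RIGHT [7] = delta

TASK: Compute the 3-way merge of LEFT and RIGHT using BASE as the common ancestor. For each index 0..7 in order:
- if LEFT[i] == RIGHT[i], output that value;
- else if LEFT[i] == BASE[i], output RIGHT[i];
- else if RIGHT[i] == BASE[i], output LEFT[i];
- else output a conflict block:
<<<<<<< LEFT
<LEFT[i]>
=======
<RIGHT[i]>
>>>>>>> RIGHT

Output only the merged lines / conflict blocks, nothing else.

Answer: <<<<<<< LEFT
echo
=======
bravo
>>>>>>> RIGHT
bravo
foxtrot
bravo
<<<<<<< LEFT
echo
=======
delta
>>>>>>> RIGHT
echo
foxtrot
delta

Derivation:
Final LEFT:  [echo, bravo, bravo, bravo, echo, echo, foxtrot, alpha]
Final RIGHT: [bravo, golf, foxtrot, bravo, delta, alpha, foxtrot, delta]
i=0: BASE=foxtrot L=echo R=bravo all differ -> CONFLICT
i=1: L=bravo, R=golf=BASE -> take LEFT -> bravo
i=2: L=bravo=BASE, R=foxtrot -> take RIGHT -> foxtrot
i=3: L=bravo R=bravo -> agree -> bravo
i=4: BASE=alpha L=echo R=delta all differ -> CONFLICT
i=5: L=echo, R=alpha=BASE -> take LEFT -> echo
i=6: L=foxtrot R=foxtrot -> agree -> foxtrot
i=7: L=alpha=BASE, R=delta -> take RIGHT -> delta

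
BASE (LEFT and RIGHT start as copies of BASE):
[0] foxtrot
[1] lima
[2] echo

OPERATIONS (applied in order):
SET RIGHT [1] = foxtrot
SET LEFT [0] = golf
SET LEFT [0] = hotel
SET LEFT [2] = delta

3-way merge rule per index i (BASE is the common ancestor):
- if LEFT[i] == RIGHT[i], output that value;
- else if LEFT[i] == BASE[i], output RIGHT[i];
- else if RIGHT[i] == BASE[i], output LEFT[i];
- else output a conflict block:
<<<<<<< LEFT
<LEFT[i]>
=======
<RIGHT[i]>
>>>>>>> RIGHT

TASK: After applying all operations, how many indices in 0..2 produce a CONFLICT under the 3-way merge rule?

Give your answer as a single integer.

Answer: 0

Derivation:
Final LEFT:  [hotel, lima, delta]
Final RIGHT: [foxtrot, foxtrot, echo]
i=0: L=hotel, R=foxtrot=BASE -> take LEFT -> hotel
i=1: L=lima=BASE, R=foxtrot -> take RIGHT -> foxtrot
i=2: L=delta, R=echo=BASE -> take LEFT -> delta
Conflict count: 0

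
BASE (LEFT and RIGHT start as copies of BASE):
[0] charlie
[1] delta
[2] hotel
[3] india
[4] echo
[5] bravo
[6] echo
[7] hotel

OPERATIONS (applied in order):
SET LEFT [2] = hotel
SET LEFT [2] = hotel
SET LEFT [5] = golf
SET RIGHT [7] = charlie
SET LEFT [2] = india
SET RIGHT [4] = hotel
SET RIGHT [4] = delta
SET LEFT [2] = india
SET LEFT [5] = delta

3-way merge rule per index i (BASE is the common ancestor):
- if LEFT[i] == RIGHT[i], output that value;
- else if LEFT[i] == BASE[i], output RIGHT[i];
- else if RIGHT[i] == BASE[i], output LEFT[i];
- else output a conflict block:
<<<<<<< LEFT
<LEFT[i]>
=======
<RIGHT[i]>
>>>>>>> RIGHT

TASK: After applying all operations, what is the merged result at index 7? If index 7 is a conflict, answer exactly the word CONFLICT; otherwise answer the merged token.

Final LEFT:  [charlie, delta, india, india, echo, delta, echo, hotel]
Final RIGHT: [charlie, delta, hotel, india, delta, bravo, echo, charlie]
i=0: L=charlie R=charlie -> agree -> charlie
i=1: L=delta R=delta -> agree -> delta
i=2: L=india, R=hotel=BASE -> take LEFT -> india
i=3: L=india R=india -> agree -> india
i=4: L=echo=BASE, R=delta -> take RIGHT -> delta
i=5: L=delta, R=bravo=BASE -> take LEFT -> delta
i=6: L=echo R=echo -> agree -> echo
i=7: L=hotel=BASE, R=charlie -> take RIGHT -> charlie
Index 7 -> charlie

Answer: charlie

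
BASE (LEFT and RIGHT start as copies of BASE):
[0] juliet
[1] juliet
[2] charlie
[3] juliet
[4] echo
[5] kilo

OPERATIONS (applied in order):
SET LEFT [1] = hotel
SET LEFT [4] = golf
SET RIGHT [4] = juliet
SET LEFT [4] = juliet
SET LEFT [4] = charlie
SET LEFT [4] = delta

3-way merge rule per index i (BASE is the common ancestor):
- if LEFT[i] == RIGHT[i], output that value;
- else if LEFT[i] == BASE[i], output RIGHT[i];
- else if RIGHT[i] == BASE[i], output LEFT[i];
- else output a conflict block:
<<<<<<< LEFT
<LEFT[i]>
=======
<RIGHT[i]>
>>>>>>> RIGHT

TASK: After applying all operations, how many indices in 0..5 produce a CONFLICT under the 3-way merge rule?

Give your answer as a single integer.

Answer: 1

Derivation:
Final LEFT:  [juliet, hotel, charlie, juliet, delta, kilo]
Final RIGHT: [juliet, juliet, charlie, juliet, juliet, kilo]
i=0: L=juliet R=juliet -> agree -> juliet
i=1: L=hotel, R=juliet=BASE -> take LEFT -> hotel
i=2: L=charlie R=charlie -> agree -> charlie
i=3: L=juliet R=juliet -> agree -> juliet
i=4: BASE=echo L=delta R=juliet all differ -> CONFLICT
i=5: L=kilo R=kilo -> agree -> kilo
Conflict count: 1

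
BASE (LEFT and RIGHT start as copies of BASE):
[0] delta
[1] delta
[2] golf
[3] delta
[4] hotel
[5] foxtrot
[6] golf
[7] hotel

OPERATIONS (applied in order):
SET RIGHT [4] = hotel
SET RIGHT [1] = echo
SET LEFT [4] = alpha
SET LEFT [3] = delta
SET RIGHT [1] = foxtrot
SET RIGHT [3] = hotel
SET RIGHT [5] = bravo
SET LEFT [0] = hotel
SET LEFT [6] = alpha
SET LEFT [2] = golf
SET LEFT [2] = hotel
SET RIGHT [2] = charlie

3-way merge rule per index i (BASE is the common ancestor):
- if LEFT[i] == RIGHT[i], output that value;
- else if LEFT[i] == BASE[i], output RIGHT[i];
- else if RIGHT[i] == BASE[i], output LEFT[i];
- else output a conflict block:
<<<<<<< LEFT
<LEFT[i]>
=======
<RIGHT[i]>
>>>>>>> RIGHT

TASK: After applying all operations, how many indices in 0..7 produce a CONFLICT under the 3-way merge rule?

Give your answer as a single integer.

Answer: 1

Derivation:
Final LEFT:  [hotel, delta, hotel, delta, alpha, foxtrot, alpha, hotel]
Final RIGHT: [delta, foxtrot, charlie, hotel, hotel, bravo, golf, hotel]
i=0: L=hotel, R=delta=BASE -> take LEFT -> hotel
i=1: L=delta=BASE, R=foxtrot -> take RIGHT -> foxtrot
i=2: BASE=golf L=hotel R=charlie all differ -> CONFLICT
i=3: L=delta=BASE, R=hotel -> take RIGHT -> hotel
i=4: L=alpha, R=hotel=BASE -> take LEFT -> alpha
i=5: L=foxtrot=BASE, R=bravo -> take RIGHT -> bravo
i=6: L=alpha, R=golf=BASE -> take LEFT -> alpha
i=7: L=hotel R=hotel -> agree -> hotel
Conflict count: 1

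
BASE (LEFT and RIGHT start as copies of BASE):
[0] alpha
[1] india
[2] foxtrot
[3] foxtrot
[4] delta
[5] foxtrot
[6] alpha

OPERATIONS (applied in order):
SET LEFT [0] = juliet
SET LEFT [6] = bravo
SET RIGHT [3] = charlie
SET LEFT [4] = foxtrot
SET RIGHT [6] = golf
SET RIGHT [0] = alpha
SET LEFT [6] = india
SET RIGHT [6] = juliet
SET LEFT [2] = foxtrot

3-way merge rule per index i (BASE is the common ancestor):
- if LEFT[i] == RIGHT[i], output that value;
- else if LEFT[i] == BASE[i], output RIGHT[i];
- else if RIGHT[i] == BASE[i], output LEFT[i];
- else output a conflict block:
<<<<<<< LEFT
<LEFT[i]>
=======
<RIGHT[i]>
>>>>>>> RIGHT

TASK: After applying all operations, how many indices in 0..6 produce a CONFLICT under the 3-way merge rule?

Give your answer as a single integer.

Answer: 1

Derivation:
Final LEFT:  [juliet, india, foxtrot, foxtrot, foxtrot, foxtrot, india]
Final RIGHT: [alpha, india, foxtrot, charlie, delta, foxtrot, juliet]
i=0: L=juliet, R=alpha=BASE -> take LEFT -> juliet
i=1: L=india R=india -> agree -> india
i=2: L=foxtrot R=foxtrot -> agree -> foxtrot
i=3: L=foxtrot=BASE, R=charlie -> take RIGHT -> charlie
i=4: L=foxtrot, R=delta=BASE -> take LEFT -> foxtrot
i=5: L=foxtrot R=foxtrot -> agree -> foxtrot
i=6: BASE=alpha L=india R=juliet all differ -> CONFLICT
Conflict count: 1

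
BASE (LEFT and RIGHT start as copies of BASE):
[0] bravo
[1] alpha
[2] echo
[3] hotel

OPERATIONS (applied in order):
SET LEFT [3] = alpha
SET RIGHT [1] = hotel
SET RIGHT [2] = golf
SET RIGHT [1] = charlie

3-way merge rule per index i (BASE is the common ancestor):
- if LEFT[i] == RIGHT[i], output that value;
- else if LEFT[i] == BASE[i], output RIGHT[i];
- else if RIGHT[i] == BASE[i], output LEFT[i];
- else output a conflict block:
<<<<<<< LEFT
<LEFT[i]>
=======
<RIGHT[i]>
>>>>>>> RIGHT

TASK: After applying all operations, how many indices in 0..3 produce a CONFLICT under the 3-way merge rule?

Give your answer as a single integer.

Answer: 0

Derivation:
Final LEFT:  [bravo, alpha, echo, alpha]
Final RIGHT: [bravo, charlie, golf, hotel]
i=0: L=bravo R=bravo -> agree -> bravo
i=1: L=alpha=BASE, R=charlie -> take RIGHT -> charlie
i=2: L=echo=BASE, R=golf -> take RIGHT -> golf
i=3: L=alpha, R=hotel=BASE -> take LEFT -> alpha
Conflict count: 0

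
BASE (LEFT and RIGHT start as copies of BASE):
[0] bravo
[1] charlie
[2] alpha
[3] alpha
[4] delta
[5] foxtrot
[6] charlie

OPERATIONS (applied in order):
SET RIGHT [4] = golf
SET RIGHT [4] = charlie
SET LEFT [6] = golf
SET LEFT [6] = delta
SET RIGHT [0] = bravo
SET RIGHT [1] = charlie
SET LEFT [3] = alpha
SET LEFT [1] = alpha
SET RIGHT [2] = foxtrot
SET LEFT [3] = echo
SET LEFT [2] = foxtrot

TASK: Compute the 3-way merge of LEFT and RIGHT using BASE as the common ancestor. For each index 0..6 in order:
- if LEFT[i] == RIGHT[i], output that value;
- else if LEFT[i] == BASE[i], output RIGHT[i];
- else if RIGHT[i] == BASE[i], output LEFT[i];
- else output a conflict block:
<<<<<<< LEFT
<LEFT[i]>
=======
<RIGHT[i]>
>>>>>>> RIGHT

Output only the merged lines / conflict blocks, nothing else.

Final LEFT:  [bravo, alpha, foxtrot, echo, delta, foxtrot, delta]
Final RIGHT: [bravo, charlie, foxtrot, alpha, charlie, foxtrot, charlie]
i=0: L=bravo R=bravo -> agree -> bravo
i=1: L=alpha, R=charlie=BASE -> take LEFT -> alpha
i=2: L=foxtrot R=foxtrot -> agree -> foxtrot
i=3: L=echo, R=alpha=BASE -> take LEFT -> echo
i=4: L=delta=BASE, R=charlie -> take RIGHT -> charlie
i=5: L=foxtrot R=foxtrot -> agree -> foxtrot
i=6: L=delta, R=charlie=BASE -> take LEFT -> delta

Answer: bravo
alpha
foxtrot
echo
charlie
foxtrot
delta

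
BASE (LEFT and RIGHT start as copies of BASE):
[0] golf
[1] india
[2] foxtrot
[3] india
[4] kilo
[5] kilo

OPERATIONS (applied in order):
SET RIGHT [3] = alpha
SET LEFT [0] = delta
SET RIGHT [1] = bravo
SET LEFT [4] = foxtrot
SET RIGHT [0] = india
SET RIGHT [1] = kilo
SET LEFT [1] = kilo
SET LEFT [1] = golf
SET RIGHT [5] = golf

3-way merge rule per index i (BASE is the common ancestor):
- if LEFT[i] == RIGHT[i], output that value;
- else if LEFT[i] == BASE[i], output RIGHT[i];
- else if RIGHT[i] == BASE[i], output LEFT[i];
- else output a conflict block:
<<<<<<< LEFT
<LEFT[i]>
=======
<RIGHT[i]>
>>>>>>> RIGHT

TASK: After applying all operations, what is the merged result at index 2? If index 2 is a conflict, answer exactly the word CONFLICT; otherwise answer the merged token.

Final LEFT:  [delta, golf, foxtrot, india, foxtrot, kilo]
Final RIGHT: [india, kilo, foxtrot, alpha, kilo, golf]
i=0: BASE=golf L=delta R=india all differ -> CONFLICT
i=1: BASE=india L=golf R=kilo all differ -> CONFLICT
i=2: L=foxtrot R=foxtrot -> agree -> foxtrot
i=3: L=india=BASE, R=alpha -> take RIGHT -> alpha
i=4: L=foxtrot, R=kilo=BASE -> take LEFT -> foxtrot
i=5: L=kilo=BASE, R=golf -> take RIGHT -> golf
Index 2 -> foxtrot

Answer: foxtrot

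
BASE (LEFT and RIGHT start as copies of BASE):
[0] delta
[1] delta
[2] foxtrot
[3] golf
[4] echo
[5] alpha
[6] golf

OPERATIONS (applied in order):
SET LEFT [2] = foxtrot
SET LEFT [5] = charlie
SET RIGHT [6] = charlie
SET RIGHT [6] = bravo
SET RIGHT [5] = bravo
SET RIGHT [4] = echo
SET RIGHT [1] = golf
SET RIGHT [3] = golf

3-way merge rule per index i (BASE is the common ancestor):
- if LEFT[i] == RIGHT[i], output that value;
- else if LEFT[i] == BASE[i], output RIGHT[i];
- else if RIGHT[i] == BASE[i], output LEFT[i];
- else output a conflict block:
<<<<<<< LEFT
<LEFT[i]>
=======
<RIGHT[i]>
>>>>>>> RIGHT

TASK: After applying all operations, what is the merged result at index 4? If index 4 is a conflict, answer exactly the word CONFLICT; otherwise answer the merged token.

Final LEFT:  [delta, delta, foxtrot, golf, echo, charlie, golf]
Final RIGHT: [delta, golf, foxtrot, golf, echo, bravo, bravo]
i=0: L=delta R=delta -> agree -> delta
i=1: L=delta=BASE, R=golf -> take RIGHT -> golf
i=2: L=foxtrot R=foxtrot -> agree -> foxtrot
i=3: L=golf R=golf -> agree -> golf
i=4: L=echo R=echo -> agree -> echo
i=5: BASE=alpha L=charlie R=bravo all differ -> CONFLICT
i=6: L=golf=BASE, R=bravo -> take RIGHT -> bravo
Index 4 -> echo

Answer: echo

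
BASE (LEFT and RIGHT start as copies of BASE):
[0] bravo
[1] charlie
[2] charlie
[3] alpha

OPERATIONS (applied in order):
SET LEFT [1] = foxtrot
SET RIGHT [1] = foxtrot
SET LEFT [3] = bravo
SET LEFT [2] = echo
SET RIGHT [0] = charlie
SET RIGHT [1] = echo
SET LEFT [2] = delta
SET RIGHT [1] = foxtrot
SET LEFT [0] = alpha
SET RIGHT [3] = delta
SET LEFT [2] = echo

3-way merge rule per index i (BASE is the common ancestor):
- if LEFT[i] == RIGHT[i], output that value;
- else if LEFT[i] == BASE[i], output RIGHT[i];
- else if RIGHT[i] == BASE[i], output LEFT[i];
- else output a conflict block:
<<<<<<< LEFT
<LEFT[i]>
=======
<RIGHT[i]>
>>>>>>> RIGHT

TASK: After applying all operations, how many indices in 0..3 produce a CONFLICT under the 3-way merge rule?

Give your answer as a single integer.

Final LEFT:  [alpha, foxtrot, echo, bravo]
Final RIGHT: [charlie, foxtrot, charlie, delta]
i=0: BASE=bravo L=alpha R=charlie all differ -> CONFLICT
i=1: L=foxtrot R=foxtrot -> agree -> foxtrot
i=2: L=echo, R=charlie=BASE -> take LEFT -> echo
i=3: BASE=alpha L=bravo R=delta all differ -> CONFLICT
Conflict count: 2

Answer: 2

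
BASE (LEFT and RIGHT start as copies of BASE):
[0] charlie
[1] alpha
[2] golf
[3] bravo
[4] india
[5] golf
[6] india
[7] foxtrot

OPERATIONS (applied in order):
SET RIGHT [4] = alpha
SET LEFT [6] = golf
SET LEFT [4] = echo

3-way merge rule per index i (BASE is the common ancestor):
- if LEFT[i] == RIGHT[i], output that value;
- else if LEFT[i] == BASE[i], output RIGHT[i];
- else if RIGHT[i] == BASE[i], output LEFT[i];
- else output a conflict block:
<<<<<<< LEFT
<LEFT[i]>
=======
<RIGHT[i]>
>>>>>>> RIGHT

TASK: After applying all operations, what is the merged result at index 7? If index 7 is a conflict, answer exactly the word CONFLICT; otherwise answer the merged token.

Final LEFT:  [charlie, alpha, golf, bravo, echo, golf, golf, foxtrot]
Final RIGHT: [charlie, alpha, golf, bravo, alpha, golf, india, foxtrot]
i=0: L=charlie R=charlie -> agree -> charlie
i=1: L=alpha R=alpha -> agree -> alpha
i=2: L=golf R=golf -> agree -> golf
i=3: L=bravo R=bravo -> agree -> bravo
i=4: BASE=india L=echo R=alpha all differ -> CONFLICT
i=5: L=golf R=golf -> agree -> golf
i=6: L=golf, R=india=BASE -> take LEFT -> golf
i=7: L=foxtrot R=foxtrot -> agree -> foxtrot
Index 7 -> foxtrot

Answer: foxtrot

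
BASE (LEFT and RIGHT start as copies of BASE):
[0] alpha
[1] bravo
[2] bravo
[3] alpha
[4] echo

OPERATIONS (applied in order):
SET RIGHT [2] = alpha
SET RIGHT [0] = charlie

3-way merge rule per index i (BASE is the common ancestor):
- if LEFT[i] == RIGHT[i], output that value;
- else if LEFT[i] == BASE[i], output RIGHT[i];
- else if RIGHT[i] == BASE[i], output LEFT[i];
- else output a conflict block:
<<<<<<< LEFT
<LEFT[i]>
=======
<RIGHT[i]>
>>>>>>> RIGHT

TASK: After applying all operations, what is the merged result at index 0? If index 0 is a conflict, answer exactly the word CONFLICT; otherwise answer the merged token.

Answer: charlie

Derivation:
Final LEFT:  [alpha, bravo, bravo, alpha, echo]
Final RIGHT: [charlie, bravo, alpha, alpha, echo]
i=0: L=alpha=BASE, R=charlie -> take RIGHT -> charlie
i=1: L=bravo R=bravo -> agree -> bravo
i=2: L=bravo=BASE, R=alpha -> take RIGHT -> alpha
i=3: L=alpha R=alpha -> agree -> alpha
i=4: L=echo R=echo -> agree -> echo
Index 0 -> charlie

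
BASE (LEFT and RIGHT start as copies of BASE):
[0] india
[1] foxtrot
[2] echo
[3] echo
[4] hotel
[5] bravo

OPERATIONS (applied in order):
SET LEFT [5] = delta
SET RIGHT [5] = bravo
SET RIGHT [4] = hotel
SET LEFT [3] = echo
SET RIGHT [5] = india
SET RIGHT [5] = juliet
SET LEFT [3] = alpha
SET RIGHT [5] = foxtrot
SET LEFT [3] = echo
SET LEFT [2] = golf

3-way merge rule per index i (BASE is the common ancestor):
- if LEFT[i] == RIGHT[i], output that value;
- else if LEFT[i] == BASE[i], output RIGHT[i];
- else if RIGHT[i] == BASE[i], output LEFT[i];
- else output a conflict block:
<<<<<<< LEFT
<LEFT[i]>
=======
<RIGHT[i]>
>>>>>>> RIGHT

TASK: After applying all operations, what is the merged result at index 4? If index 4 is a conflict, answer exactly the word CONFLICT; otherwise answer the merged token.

Answer: hotel

Derivation:
Final LEFT:  [india, foxtrot, golf, echo, hotel, delta]
Final RIGHT: [india, foxtrot, echo, echo, hotel, foxtrot]
i=0: L=india R=india -> agree -> india
i=1: L=foxtrot R=foxtrot -> agree -> foxtrot
i=2: L=golf, R=echo=BASE -> take LEFT -> golf
i=3: L=echo R=echo -> agree -> echo
i=4: L=hotel R=hotel -> agree -> hotel
i=5: BASE=bravo L=delta R=foxtrot all differ -> CONFLICT
Index 4 -> hotel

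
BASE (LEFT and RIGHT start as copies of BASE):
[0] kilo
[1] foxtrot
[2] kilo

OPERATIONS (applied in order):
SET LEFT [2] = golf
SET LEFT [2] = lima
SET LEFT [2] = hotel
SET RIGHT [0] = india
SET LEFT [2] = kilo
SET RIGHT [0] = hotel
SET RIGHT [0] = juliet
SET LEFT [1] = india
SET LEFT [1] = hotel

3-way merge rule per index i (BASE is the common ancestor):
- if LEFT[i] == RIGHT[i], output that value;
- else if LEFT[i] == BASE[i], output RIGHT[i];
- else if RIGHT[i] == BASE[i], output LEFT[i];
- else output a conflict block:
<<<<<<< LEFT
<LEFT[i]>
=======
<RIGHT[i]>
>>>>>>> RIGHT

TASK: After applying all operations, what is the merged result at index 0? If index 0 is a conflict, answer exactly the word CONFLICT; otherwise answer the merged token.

Answer: juliet

Derivation:
Final LEFT:  [kilo, hotel, kilo]
Final RIGHT: [juliet, foxtrot, kilo]
i=0: L=kilo=BASE, R=juliet -> take RIGHT -> juliet
i=1: L=hotel, R=foxtrot=BASE -> take LEFT -> hotel
i=2: L=kilo R=kilo -> agree -> kilo
Index 0 -> juliet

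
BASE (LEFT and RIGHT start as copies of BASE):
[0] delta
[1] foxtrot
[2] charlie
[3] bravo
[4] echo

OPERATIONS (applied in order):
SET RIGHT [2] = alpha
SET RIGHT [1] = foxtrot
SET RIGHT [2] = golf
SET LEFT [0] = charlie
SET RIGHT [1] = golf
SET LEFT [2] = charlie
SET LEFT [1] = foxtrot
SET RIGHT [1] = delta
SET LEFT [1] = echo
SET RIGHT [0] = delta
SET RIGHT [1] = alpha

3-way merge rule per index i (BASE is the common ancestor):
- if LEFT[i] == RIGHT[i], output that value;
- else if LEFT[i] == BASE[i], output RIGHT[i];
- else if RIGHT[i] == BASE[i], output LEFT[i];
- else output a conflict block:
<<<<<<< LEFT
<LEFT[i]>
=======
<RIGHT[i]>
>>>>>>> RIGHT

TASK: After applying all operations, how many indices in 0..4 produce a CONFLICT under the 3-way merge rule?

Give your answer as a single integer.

Final LEFT:  [charlie, echo, charlie, bravo, echo]
Final RIGHT: [delta, alpha, golf, bravo, echo]
i=0: L=charlie, R=delta=BASE -> take LEFT -> charlie
i=1: BASE=foxtrot L=echo R=alpha all differ -> CONFLICT
i=2: L=charlie=BASE, R=golf -> take RIGHT -> golf
i=3: L=bravo R=bravo -> agree -> bravo
i=4: L=echo R=echo -> agree -> echo
Conflict count: 1

Answer: 1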